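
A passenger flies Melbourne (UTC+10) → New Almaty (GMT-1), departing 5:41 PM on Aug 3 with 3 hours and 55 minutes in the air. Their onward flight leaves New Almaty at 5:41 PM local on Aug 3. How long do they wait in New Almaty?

Convert departure to UTC: 5:41 PM − 10:00 = 7:41 AM UTC on Aug 3.
Add 3 hours 55 minutes flight time → 11:36 AM UTC.
New Almaty is UTC−1:00, so local arrival = 11:36 AM − 1:00 = 10:36 AM on Aug 3.
Layover = 5:41 PM − 10:36 AM = 7 hours 5 minutes.

7 hours 5 minutes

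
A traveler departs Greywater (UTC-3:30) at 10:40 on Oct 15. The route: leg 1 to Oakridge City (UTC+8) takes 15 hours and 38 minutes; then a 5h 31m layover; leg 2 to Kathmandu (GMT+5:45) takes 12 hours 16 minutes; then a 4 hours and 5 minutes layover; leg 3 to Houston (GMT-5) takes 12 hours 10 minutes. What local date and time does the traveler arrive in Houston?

Convert departure to UTC: 10:40 + 3:30 = 14:10 UTC on Oct 15.
Add 15 hours 38 minutes leg 1 → 05:48 UTC (Oct 16).
Add 5 hours and 31 minutes layover in Oakridge City → 11:19 UTC.
Add 12 hours and 16 minutes leg 2 → 23:35 UTC.
Add 4 hours 5 minutes layover in Kathmandu → 03:40 UTC (Oct 17).
Add 12 hours 10 minutes leg 3 → 15:50 UTC.
Houston is UTC−5:00, so local arrival = 15:50 − 5:00 = 10:50 on Oct 17.

10:50 on October 17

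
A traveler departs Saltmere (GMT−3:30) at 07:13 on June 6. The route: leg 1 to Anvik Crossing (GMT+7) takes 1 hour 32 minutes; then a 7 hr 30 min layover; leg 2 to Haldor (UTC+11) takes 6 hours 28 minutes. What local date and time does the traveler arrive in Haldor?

13:13 on June 7

Convert departure to UTC: 07:13 + 3:30 = 10:43 UTC on Jun 6.
Add 1 hour and 32 minutes leg 1 → 12:15 UTC.
Add 7 hours and 30 minutes layover in Anvik Crossing → 19:45 UTC.
Add 6 hours and 28 minutes leg 2 → 02:13 UTC (Jun 7).
Haldor is UTC+11:00, so local arrival = 02:13 + 11:00 = 13:13 on Jun 7.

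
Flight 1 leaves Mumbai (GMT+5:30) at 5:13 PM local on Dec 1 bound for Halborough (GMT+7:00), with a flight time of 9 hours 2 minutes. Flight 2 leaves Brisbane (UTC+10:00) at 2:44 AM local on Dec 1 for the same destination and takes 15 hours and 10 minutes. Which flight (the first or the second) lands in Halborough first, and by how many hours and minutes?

Flight 1 in UTC: 5:13 PM − 5:30 = 11:43 AM on Dec 1.
+9 hours 2 minutes → arrive 8:45 PM UTC on Dec 1.
Flight 2 in UTC: 2:44 AM − 10:00 = 4:44 PM on Nov 30.
+15 hours 10 minutes → arrive 7:54 AM UTC on Dec 1.
Flight 2 lands earlier by 12 hours 51 minutes.

the second, by 12 hours 51 minutes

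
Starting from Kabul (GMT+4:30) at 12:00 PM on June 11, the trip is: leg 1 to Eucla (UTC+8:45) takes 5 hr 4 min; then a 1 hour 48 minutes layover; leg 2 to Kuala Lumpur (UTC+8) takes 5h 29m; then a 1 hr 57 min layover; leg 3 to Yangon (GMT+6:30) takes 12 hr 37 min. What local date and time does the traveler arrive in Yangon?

4:55 PM on Jun 12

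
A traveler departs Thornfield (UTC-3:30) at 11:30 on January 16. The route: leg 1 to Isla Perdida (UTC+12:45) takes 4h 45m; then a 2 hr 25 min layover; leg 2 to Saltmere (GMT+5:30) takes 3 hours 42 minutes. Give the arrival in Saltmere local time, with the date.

07:22 on Jan 17

Convert departure to UTC: 11:30 + 3:30 = 15:00 UTC on Jan 16.
Add 4 hours 45 minutes leg 1 → 19:45 UTC.
Add 2 hours 25 minutes layover in Isla Perdida → 22:10 UTC.
Add 3 hours 42 minutes leg 2 → 01:52 UTC (Jan 17).
Saltmere is UTC+5:30, so local arrival = 01:52 + 5:30 = 07:22 on Jan 17.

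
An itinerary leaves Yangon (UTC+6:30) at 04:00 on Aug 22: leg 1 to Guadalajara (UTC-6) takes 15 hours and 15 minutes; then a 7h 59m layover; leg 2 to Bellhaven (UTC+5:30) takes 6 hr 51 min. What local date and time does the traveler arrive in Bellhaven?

09:05 on Aug 23

Convert departure to UTC: 04:00 − 6:30 = 21:30 UTC on Aug 21.
Add 15 hours and 15 minutes leg 1 → 12:45 UTC (Aug 22).
Add 7 hours and 59 minutes layover in Guadalajara → 20:44 UTC.
Add 6 hours 51 minutes leg 2 → 03:35 UTC (Aug 23).
Bellhaven is UTC+5:30, so local arrival = 03:35 + 5:30 = 09:05 on Aug 23.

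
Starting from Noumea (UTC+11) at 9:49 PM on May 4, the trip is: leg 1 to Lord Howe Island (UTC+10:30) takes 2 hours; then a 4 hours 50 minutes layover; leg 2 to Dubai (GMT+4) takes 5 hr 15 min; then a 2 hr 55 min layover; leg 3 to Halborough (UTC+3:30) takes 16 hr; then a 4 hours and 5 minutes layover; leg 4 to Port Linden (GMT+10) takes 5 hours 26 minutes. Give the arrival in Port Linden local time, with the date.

Convert departure to UTC: 9:49 PM − 11:00 = 10:49 AM UTC on May 4.
Add 2 hours leg 1 → 12:49 PM UTC.
Add 4 hours 50 minutes layover in Lord Howe Island → 5:39 PM UTC.
Add 5 hours and 15 minutes leg 2 → 10:54 PM UTC.
Add 2 hours and 55 minutes layover in Dubai → 1:49 AM UTC (May 5).
Add 16 hours leg 3 → 5:49 PM UTC.
Add 4 hours and 5 minutes layover in Halborough → 9:54 PM UTC.
Add 5 hours 26 minutes leg 4 → 3:20 AM UTC (May 6).
Port Linden is UTC+10:00, so local arrival = 3:20 AM + 10:00 = 1:20 PM on May 6.

1:20 PM on May 6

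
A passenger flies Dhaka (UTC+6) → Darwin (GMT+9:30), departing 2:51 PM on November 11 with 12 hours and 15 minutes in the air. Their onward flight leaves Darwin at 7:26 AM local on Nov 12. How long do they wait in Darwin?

50 minutes

Convert departure to UTC: 2:51 PM − 6:00 = 8:51 AM UTC on Nov 11.
Add 12 hours and 15 minutes flight time → 9:06 PM UTC.
Darwin is UTC+9:30, so local arrival = 9:06 PM + 9:30 = 6:36 AM on Nov 12.
Layover = 7:26 AM − 6:36 AM = 50 minutes.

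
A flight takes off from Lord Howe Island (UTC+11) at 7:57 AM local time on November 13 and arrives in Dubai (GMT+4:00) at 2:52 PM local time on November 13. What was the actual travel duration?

Dubai is 7:00 behind Lord Howe Island.
Clock-face elapsed time (ignoring zones) is 6 hours 55 minutes.
Actual elapsed = 6 hours 55 minutes + 7:00 = 13 hours 55 minutes.

13 hours 55 minutes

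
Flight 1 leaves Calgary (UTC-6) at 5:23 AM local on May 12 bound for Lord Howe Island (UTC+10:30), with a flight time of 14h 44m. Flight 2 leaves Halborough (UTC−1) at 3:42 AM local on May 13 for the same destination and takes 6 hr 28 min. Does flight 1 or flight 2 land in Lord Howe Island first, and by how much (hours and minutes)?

the first, by 9 hours 3 minutes

Flight 1 in UTC: 5:23 AM + 6:00 = 11:23 AM on May 12.
+14 hours 44 minutes → arrive 2:07 AM UTC on May 13.
Flight 2 in UTC: 3:42 AM + 1:00 = 4:42 AM on May 13.
+6 hours and 28 minutes → arrive 11:10 AM UTC on May 13.
Flight 1 lands earlier by 9 hours 3 minutes.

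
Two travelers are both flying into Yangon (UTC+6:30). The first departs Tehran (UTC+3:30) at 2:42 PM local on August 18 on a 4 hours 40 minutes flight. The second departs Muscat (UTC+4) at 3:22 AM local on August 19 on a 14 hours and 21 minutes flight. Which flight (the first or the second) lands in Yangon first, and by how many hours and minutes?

the first, by 21 hours 51 minutes

Flight 1 in UTC: 2:42 PM − 3:30 = 11:12 AM on Aug 18.
+4 hours and 40 minutes → arrive 3:52 PM UTC on Aug 18.
Flight 2 in UTC: 3:22 AM − 4:00 = 11:22 PM on Aug 18.
+14 hours 21 minutes → arrive 1:43 PM UTC on Aug 19.
Flight 1 lands earlier by 21 hours 51 minutes.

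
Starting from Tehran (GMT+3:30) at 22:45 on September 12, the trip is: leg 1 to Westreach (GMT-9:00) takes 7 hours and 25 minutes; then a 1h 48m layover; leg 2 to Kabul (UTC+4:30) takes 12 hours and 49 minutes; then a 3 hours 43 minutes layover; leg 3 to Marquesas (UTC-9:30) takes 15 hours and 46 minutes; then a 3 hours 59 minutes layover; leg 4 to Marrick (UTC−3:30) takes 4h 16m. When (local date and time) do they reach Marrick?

Convert departure to UTC: 22:45 − 3:30 = 19:15 UTC on Sep 12.
Add 7 hours and 25 minutes leg 1 → 02:40 UTC (Sep 13).
Add 1 hour and 48 minutes layover in Westreach → 04:28 UTC.
Add 12 hours 49 minutes leg 2 → 17:17 UTC.
Add 3 hours 43 minutes layover in Kabul → 21:00 UTC.
Add 15 hours 46 minutes leg 3 → 12:46 UTC (Sep 14).
Add 3 hours and 59 minutes layover in Marquesas → 16:45 UTC.
Add 4 hours and 16 minutes leg 4 → 21:01 UTC.
Marrick is UTC−3:30, so local arrival = 21:01 − 3:30 = 17:31 on Sep 14.

17:31 on September 14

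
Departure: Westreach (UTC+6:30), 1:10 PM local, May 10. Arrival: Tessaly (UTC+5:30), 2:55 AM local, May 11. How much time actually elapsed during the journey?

14 hours 45 minutes

Departure in UTC: 1:10 PM − 6:30 = 6:40 AM on May 10.
Arrival in UTC: 2:55 AM − 5:30 = 9:25 PM on May 10.
Elapsed = 9:25 PM − 6:40 AM = 14 hours 45 minutes.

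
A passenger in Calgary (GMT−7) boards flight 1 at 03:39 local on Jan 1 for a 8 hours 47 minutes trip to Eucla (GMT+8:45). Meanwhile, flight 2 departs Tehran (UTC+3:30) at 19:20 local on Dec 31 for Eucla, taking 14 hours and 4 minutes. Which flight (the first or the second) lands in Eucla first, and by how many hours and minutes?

Flight 1 in UTC: 03:39 + 7:00 = 10:39 on Jan 1.
+8 hours 47 minutes → arrive 19:26 UTC on Jan 1.
Flight 2 in UTC: 19:20 − 3:30 = 15:50 on Dec 31.
+14 hours 4 minutes → arrive 05:54 UTC on Jan 1.
Flight 2 lands earlier by 13 hours 32 minutes.

the second, by 13 hours 32 minutes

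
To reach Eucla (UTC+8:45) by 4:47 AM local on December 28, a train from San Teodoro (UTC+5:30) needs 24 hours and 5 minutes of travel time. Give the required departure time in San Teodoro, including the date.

1:27 AM on December 27

Target arrival in UTC: 4:47 AM − 8:45 = 8:02 PM on Dec 27.
Subtract 24 hours 5 minutes → departure 7:57 PM UTC on Dec 26.
San Teodoro is UTC+5:30: 7:57 PM + 5:30 = 1:27 AM on Dec 27.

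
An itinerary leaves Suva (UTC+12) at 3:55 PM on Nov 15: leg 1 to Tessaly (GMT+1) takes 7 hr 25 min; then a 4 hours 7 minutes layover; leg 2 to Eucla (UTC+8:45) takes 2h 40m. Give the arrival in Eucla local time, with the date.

2:52 AM on Nov 16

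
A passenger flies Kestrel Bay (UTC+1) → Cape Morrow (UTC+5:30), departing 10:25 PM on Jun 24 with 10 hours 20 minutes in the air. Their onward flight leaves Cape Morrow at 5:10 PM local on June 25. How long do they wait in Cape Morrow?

Convert departure to UTC: 10:25 PM − 1:00 = 9:25 PM UTC on Jun 24.
Add 10 hours and 20 minutes flight time → 7:45 AM UTC (Jun 25).
Cape Morrow is UTC+5:30, so local arrival = 7:45 AM + 5:30 = 1:15 PM on Jun 25.
Layover = 5:10 PM − 1:15 PM = 3 hours 55 minutes.

3 hours 55 minutes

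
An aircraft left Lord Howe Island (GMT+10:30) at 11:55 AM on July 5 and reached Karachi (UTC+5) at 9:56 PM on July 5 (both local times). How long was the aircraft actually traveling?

15 hours 31 minutes

Departure in UTC: 11:55 AM − 10:30 = 1:25 AM on Jul 5.
Arrival in UTC: 9:56 PM − 5:00 = 4:56 PM on Jul 5.
Elapsed = 4:56 PM − 1:25 AM = 15 hours 31 minutes.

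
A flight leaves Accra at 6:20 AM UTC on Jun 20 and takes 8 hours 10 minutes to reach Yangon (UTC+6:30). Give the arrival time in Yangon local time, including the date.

9:00 PM on June 20

Departure is given in UTC: 6:20 AM on Jun 20.
Add 8 hours and 10 minutes → 2:30 PM UTC.
Yangon is UTC+6:30: 2:30 PM + 6:30 = 9:00 PM on Jun 20.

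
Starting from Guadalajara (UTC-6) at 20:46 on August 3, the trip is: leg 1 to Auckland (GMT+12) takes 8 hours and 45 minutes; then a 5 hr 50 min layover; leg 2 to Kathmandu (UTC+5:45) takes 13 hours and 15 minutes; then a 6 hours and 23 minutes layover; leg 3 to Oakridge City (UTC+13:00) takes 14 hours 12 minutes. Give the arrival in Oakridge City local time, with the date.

16:11 on August 6

Convert departure to UTC: 20:46 + 6:00 = 02:46 UTC on Aug 4.
Add 8 hours 45 minutes leg 1 → 11:31 UTC.
Add 5 hours 50 minutes layover in Auckland → 17:21 UTC.
Add 13 hours 15 minutes leg 2 → 06:36 UTC (Aug 5).
Add 6 hours and 23 minutes layover in Kathmandu → 12:59 UTC.
Add 14 hours 12 minutes leg 3 → 03:11 UTC (Aug 6).
Oakridge City is UTC+13:00, so local arrival = 03:11 + 13:00 = 16:11 on Aug 6.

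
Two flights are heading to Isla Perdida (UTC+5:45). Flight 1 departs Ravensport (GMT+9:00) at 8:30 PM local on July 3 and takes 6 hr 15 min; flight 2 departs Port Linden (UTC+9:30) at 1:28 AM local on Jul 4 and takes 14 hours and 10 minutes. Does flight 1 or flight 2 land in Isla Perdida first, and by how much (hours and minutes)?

Flight 1 in UTC: 8:30 PM − 9:00 = 11:30 AM on Jul 3.
+6 hours and 15 minutes → arrive 5:45 PM UTC on Jul 3.
Flight 2 in UTC: 1:28 AM − 9:30 = 3:58 PM on Jul 3.
+14 hours and 10 minutes → arrive 6:08 AM UTC on Jul 4.
Flight 1 lands earlier by 12 hours 23 minutes.

the first, by 12 hours 23 minutes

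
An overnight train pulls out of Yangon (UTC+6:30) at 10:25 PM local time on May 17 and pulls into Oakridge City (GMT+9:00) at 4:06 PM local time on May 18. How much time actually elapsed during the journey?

Departure in UTC: 10:25 PM − 6:30 = 3:55 PM on May 17.
Arrival in UTC: 4:06 PM − 9:00 = 7:06 AM on May 18.
Elapsed = 7:06 AM − 3:55 PM (+1 day) = 15 hours 11 minutes.

15 hours 11 minutes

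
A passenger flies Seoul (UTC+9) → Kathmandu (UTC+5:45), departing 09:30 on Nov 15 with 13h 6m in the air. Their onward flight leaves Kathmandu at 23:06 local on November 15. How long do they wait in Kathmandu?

3 hours 45 minutes

Convert departure to UTC: 09:30 − 9:00 = 00:30 UTC on Nov 15.
Add 13 hours 6 minutes flight time → 13:36 UTC.
Kathmandu is UTC+5:45, so local arrival = 13:36 + 5:45 = 19:21 on Nov 15.
Layover = 23:06 − 19:21 = 3 hours 45 minutes.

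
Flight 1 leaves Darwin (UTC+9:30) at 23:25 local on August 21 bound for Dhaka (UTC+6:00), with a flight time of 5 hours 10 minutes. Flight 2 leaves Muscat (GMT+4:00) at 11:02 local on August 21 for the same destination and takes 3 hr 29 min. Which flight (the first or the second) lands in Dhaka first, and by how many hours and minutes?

Flight 1 in UTC: 23:25 − 9:30 = 13:55 on Aug 21.
+5 hours and 10 minutes → arrive 19:05 UTC on Aug 21.
Flight 2 in UTC: 11:02 − 4:00 = 07:02 on Aug 21.
+3 hours and 29 minutes → arrive 10:31 UTC on Aug 21.
Flight 2 lands earlier by 8 hours 34 minutes.

the second, by 8 hours 34 minutes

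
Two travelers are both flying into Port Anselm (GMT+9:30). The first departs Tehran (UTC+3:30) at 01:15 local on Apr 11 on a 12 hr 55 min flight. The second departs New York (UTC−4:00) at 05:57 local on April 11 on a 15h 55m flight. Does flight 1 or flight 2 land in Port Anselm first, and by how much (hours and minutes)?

Flight 1 in UTC: 01:15 − 3:30 = 21:45 on Apr 10.
+12 hours and 55 minutes → arrive 10:40 UTC on Apr 11.
Flight 2 in UTC: 05:57 + 4:00 = 09:57 on Apr 11.
+15 hours and 55 minutes → arrive 01:52 UTC on Apr 12.
Flight 1 lands earlier by 15 hours 12 minutes.

the first, by 15 hours 12 minutes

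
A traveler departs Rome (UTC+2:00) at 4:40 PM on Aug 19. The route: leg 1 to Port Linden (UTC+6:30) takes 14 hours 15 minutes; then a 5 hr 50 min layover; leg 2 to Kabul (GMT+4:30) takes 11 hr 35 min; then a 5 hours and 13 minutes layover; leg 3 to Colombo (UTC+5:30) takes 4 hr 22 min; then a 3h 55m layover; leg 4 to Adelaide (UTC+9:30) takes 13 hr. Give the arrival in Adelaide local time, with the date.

Convert departure to UTC: 4:40 PM − 2:00 = 2:40 PM UTC on Aug 19.
Add 14 hours and 15 minutes leg 1 → 4:55 AM UTC (Aug 20).
Add 5 hours 50 minutes layover in Port Linden → 10:45 AM UTC.
Add 11 hours and 35 minutes leg 2 → 10:20 PM UTC.
Add 5 hours 13 minutes layover in Kabul → 3:33 AM UTC (Aug 21).
Add 4 hours 22 minutes leg 3 → 7:55 AM UTC.
Add 3 hours 55 minutes layover in Colombo → 11:50 AM UTC.
Add 13 hours leg 4 → 12:50 AM UTC (Aug 22).
Adelaide is UTC+9:30, so local arrival = 12:50 AM + 9:30 = 10:20 AM on Aug 22.

10:20 AM on August 22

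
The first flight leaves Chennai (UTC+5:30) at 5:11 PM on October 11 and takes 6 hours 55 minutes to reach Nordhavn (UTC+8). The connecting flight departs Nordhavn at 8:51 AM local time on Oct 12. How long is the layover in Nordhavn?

Convert departure to UTC: 5:11 PM − 5:30 = 11:41 AM UTC on Oct 11.
Add 6 hours 55 minutes flight time → 6:36 PM UTC.
Nordhavn is UTC+8:00, so local arrival = 6:36 PM + 8:00 = 2:36 AM on Oct 12.
Layover = 8:51 AM − 2:36 AM = 6 hours 15 minutes.

6 hours 15 minutes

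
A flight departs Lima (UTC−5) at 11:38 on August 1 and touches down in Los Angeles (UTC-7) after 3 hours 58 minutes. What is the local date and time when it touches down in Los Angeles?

13:36 on August 1

Convert departure to UTC: 11:38 + 5:00 = 16:38 UTC on Aug 1.
Add 3 hours and 58 minutes travel time → 20:36 UTC.
Los Angeles is UTC−7:00, so local arrival = 20:36 − 7:00 = 13:36 on Aug 1.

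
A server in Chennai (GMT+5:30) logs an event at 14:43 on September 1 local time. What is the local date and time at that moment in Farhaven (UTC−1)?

In UTC: 14:43 − 5:30 = 09:13 on Sep 1.
Farhaven is UTC−1:00: 09:13 − 1:00 = 08:13 on Sep 1.

08:13 on September 1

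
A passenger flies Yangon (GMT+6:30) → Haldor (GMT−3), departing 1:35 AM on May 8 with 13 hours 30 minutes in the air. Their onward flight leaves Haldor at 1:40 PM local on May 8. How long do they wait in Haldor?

Convert departure to UTC: 1:35 AM − 6:30 = 7:05 PM UTC on May 7.
Add 13 hours 30 minutes flight time → 8:35 AM UTC (May 8).
Haldor is UTC−3:00, so local arrival = 8:35 AM − 3:00 = 5:35 AM on May 8.
Layover = 1:40 PM − 5:35 AM = 8 hours 5 minutes.

8 hours 5 minutes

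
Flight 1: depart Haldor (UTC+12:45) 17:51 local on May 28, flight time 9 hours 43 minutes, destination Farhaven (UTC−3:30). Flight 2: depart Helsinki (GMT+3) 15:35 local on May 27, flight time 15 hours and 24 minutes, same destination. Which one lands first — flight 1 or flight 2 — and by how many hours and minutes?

the second, by 10 hours 50 minutes

Flight 1 in UTC: 17:51 − 12:45 = 05:06 on May 28.
+9 hours 43 minutes → arrive 14:49 UTC on May 28.
Flight 2 in UTC: 15:35 − 3:00 = 12:35 on May 27.
+15 hours 24 minutes → arrive 03:59 UTC on May 28.
Flight 2 lands earlier by 10 hours 50 minutes.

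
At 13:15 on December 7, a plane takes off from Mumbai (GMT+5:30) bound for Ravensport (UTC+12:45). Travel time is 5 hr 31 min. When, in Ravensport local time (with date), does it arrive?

Ravensport is 7:15 ahead of Mumbai.
After 5 hours and 31 minutes it is 18:46 in Mumbai.
Shift by the zone difference: 18:46 + 7:15 = 02:01 on Dec 8 in Ravensport.

02:01 on December 8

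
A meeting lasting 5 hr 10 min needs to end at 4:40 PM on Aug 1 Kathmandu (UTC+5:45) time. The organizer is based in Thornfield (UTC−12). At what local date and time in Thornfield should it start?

5:45 PM on July 31

Target end time in UTC: 4:40 PM − 5:45 = 10:55 AM on Aug 1.
Subtract 5 hours and 10 minutes → start 5:45 AM UTC on Aug 1.
Thornfield is UTC−12:00: 5:45 AM − 12:00 = 5:45 PM on Jul 31.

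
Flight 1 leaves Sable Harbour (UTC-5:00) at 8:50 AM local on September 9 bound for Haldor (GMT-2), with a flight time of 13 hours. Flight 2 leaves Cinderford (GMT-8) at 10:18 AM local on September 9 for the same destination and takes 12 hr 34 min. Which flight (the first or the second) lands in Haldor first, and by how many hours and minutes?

the first, by 4 hours 2 minutes

Flight 1 in UTC: 8:50 AM + 5:00 = 1:50 PM on Sep 9.
+13 hours → arrive 2:50 AM UTC on Sep 10.
Flight 2 in UTC: 10:18 AM + 8:00 = 6:18 PM on Sep 9.
+12 hours and 34 minutes → arrive 6:52 AM UTC on Sep 10.
Flight 1 lands earlier by 4 hours 2 minutes.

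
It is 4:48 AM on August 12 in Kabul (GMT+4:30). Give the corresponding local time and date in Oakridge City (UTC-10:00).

2:18 PM on Aug 11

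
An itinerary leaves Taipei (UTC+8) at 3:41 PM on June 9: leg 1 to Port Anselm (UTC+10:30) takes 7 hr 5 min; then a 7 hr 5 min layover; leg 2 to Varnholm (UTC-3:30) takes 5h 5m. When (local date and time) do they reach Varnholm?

Convert departure to UTC: 3:41 PM − 8:00 = 7:41 AM UTC on Jun 9.
Add 7 hours 5 minutes leg 1 → 2:46 PM UTC.
Add 7 hours 5 minutes layover in Port Anselm → 9:51 PM UTC.
Add 5 hours and 5 minutes leg 2 → 2:56 AM UTC (Jun 10).
Varnholm is UTC−3:30, so local arrival = 2:56 AM − 3:30 = 11:26 PM on Jun 9.

11:26 PM on June 9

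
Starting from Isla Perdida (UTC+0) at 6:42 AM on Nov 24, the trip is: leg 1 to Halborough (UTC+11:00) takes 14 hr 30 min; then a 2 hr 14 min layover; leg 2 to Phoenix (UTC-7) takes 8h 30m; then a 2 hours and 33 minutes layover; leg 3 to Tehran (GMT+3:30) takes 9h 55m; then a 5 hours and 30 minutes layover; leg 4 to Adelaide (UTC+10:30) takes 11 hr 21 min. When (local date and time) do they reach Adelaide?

11:45 PM on November 26

Isla Perdida is at UTC+0, so departure is already 6:42 AM UTC on Nov 24.
Add 14 hours 30 minutes leg 1 → 9:12 PM UTC.
Add 2 hours and 14 minutes layover in Halborough → 11:26 PM UTC.
Add 8 hours 30 minutes leg 2 → 7:56 AM UTC (Nov 25).
Add 2 hours 33 minutes layover in Phoenix → 10:29 AM UTC.
Add 9 hours 55 minutes leg 3 → 8:24 PM UTC.
Add 5 hours 30 minutes layover in Tehran → 1:54 AM UTC (Nov 26).
Add 11 hours 21 minutes leg 4 → 1:15 PM UTC.
Adelaide is UTC+10:30, so local arrival = 1:15 PM + 10:30 = 11:45 PM on Nov 26.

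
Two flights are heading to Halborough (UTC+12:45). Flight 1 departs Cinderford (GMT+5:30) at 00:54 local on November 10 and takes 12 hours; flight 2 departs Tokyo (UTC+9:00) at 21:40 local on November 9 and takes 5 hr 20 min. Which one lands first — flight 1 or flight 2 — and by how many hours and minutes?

Flight 1 in UTC: 00:54 − 5:30 = 19:24 on Nov 9.
+12 hours → arrive 07:24 UTC on Nov 10.
Flight 2 in UTC: 21:40 − 9:00 = 12:40 on Nov 9.
+5 hours and 20 minutes → arrive 18:00 UTC on Nov 9.
Flight 2 lands earlier by 13 hours 24 minutes.

the second, by 13 hours 24 minutes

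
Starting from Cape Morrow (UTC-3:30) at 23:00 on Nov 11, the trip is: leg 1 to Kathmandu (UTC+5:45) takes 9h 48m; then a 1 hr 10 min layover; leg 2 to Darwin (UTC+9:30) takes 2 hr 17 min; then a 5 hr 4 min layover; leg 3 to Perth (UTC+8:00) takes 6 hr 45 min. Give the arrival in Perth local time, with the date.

11:34 on November 13

Convert departure to UTC: 23:00 + 3:30 = 02:30 UTC on Nov 12.
Add 9 hours and 48 minutes leg 1 → 12:18 UTC.
Add 1 hour and 10 minutes layover in Kathmandu → 13:28 UTC.
Add 2 hours and 17 minutes leg 2 → 15:45 UTC.
Add 5 hours and 4 minutes layover in Darwin → 20:49 UTC.
Add 6 hours and 45 minutes leg 3 → 03:34 UTC (Nov 13).
Perth is UTC+8:00, so local arrival = 03:34 + 8:00 = 11:34 on Nov 13.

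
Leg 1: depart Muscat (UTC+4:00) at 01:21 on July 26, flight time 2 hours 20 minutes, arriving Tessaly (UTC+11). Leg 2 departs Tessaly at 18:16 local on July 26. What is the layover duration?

7 hours 35 minutes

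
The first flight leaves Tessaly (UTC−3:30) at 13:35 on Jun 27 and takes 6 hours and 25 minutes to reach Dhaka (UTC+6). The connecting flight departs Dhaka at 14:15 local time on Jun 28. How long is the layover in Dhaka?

8 hours 45 minutes

Convert departure to UTC: 13:35 + 3:30 = 17:05 UTC on Jun 27.
Add 6 hours and 25 minutes flight time → 23:30 UTC.
Dhaka is UTC+6:00, so local arrival = 23:30 + 6:00 = 05:30 on Jun 28.
Layover = 14:15 − 05:30 = 8 hours 45 minutes.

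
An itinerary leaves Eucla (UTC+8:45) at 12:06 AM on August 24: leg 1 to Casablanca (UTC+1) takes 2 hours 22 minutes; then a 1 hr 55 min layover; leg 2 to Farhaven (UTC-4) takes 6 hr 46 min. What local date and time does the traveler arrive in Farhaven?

10:24 PM on Aug 23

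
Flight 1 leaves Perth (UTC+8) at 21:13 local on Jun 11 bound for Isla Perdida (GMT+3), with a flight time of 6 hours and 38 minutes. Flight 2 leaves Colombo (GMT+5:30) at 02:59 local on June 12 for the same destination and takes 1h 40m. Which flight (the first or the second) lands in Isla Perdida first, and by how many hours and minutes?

Flight 1 in UTC: 21:13 − 8:00 = 13:13 on Jun 11.
+6 hours 38 minutes → arrive 19:51 UTC on Jun 11.
Flight 2 in UTC: 02:59 − 5:30 = 21:29 on Jun 11.
+1 hour 40 minutes → arrive 23:09 UTC on Jun 11.
Flight 1 lands earlier by 3 hours 18 minutes.

the first, by 3 hours 18 minutes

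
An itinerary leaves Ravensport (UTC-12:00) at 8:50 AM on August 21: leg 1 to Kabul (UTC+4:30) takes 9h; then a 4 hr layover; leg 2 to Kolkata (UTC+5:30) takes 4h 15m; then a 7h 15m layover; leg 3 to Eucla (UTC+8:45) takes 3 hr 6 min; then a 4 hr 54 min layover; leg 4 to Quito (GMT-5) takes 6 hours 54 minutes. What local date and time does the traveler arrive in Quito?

Convert departure to UTC: 8:50 AM + 12:00 = 8:50 PM UTC on Aug 21.
Add 9 hours leg 1 → 5:50 AM UTC (Aug 22).
Add 4 hours layover in Kabul → 9:50 AM UTC.
Add 4 hours 15 minutes leg 2 → 2:05 PM UTC.
Add 7 hours 15 minutes layover in Kolkata → 9:20 PM UTC.
Add 3 hours 6 minutes leg 3 → 12:26 AM UTC (Aug 23).
Add 4 hours and 54 minutes layover in Eucla → 5:20 AM UTC.
Add 6 hours 54 minutes leg 4 → 12:14 PM UTC.
Quito is UTC−5:00, so local arrival = 12:14 PM − 5:00 = 7:14 AM on Aug 23.

7:14 AM on August 23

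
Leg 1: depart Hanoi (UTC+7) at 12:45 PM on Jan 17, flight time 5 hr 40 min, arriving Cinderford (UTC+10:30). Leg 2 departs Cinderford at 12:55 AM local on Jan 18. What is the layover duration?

3 hours

Convert departure to UTC: 12:45 PM − 7:00 = 5:45 AM UTC on Jan 17.
Add 5 hours and 40 minutes flight time → 11:25 AM UTC.
Cinderford is UTC+10:30, so local arrival = 11:25 AM + 10:30 = 9:55 PM on Jan 17.
Layover = 12:55 AM − 9:55 PM (+1 day) = 3 hours.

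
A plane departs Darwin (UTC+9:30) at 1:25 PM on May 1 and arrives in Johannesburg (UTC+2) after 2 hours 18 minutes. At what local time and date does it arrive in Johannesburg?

8:13 AM on May 1

Johannesburg is 7:30 behind Darwin.
After 2 hours and 18 minutes it is 3:43 PM in Darwin.
Shift by the zone difference: 3:43 PM − 7:30 = 8:13 AM on May 1 in Johannesburg.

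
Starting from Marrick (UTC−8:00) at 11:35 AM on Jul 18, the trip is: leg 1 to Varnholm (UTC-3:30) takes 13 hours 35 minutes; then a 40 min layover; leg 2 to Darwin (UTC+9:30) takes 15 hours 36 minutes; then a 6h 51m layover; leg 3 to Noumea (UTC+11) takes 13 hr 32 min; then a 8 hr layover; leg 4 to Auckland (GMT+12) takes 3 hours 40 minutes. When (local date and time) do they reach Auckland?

9:29 PM on July 21

Convert departure to UTC: 11:35 AM + 8:00 = 7:35 PM UTC on Jul 18.
Add 13 hours and 35 minutes leg 1 → 9:10 AM UTC (Jul 19).
Add 40 minutes layover in Varnholm → 9:50 AM UTC.
Add 15 hours and 36 minutes leg 2 → 1:26 AM UTC (Jul 20).
Add 6 hours 51 minutes layover in Darwin → 8:17 AM UTC.
Add 13 hours and 32 minutes leg 3 → 9:49 PM UTC.
Add 8 hours layover in Noumea → 5:49 AM UTC (Jul 21).
Add 3 hours 40 minutes leg 4 → 9:29 AM UTC.
Auckland is UTC+12:00, so local arrival = 9:29 AM + 12:00 = 9:29 PM on Jul 21.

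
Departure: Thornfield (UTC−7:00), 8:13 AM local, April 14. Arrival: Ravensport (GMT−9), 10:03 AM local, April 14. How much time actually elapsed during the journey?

Departure in UTC: 8:13 AM + 7:00 = 3:13 PM on Apr 14.
Arrival in UTC: 10:03 AM + 9:00 = 7:03 PM on Apr 14.
Elapsed = 7:03 PM − 3:13 PM = 3 hours 50 minutes.

3 hours 50 minutes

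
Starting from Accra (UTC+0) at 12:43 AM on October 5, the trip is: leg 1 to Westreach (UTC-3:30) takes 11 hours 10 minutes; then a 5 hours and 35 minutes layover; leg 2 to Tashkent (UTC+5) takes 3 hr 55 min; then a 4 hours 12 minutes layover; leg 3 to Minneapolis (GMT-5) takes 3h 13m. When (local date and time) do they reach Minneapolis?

Accra is at UTC+0, so departure is already 12:43 AM UTC on Oct 5.
Add 11 hours and 10 minutes leg 1 → 11:53 AM UTC.
Add 5 hours 35 minutes layover in Westreach → 5:28 PM UTC.
Add 3 hours and 55 minutes leg 2 → 9:23 PM UTC.
Add 4 hours 12 minutes layover in Tashkent → 1:35 AM UTC (Oct 6).
Add 3 hours and 13 minutes leg 3 → 4:48 AM UTC.
Minneapolis is UTC−5:00, so local arrival = 4:48 AM − 5:00 = 11:48 PM on Oct 5.

11:48 PM on October 5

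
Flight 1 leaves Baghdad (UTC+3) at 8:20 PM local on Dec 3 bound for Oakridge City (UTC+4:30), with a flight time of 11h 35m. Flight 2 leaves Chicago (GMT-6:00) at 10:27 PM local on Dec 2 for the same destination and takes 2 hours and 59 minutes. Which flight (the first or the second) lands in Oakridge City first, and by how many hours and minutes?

the second, by 21 hours 29 minutes

Flight 1 in UTC: 8:20 PM − 3:00 = 5:20 PM on Dec 3.
+11 hours and 35 minutes → arrive 4:55 AM UTC on Dec 4.
Flight 2 in UTC: 10:27 PM + 6:00 = 4:27 AM on Dec 3.
+2 hours and 59 minutes → arrive 7:26 AM UTC on Dec 3.
Flight 2 lands earlier by 21 hours 29 minutes.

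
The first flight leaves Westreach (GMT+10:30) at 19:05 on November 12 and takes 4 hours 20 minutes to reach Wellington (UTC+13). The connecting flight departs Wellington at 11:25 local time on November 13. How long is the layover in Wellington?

Convert departure to UTC: 19:05 − 10:30 = 08:35 UTC on Nov 12.
Add 4 hours 20 minutes flight time → 12:55 UTC.
Wellington is UTC+13:00, so local arrival = 12:55 + 13:00 = 01:55 on Nov 13.
Layover = 11:25 − 01:55 = 9 hours 30 minutes.

9 hours 30 minutes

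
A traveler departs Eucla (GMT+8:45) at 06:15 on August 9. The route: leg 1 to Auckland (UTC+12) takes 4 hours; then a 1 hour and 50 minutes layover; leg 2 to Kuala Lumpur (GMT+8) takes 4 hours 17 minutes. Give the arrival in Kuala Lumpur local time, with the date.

15:37 on August 9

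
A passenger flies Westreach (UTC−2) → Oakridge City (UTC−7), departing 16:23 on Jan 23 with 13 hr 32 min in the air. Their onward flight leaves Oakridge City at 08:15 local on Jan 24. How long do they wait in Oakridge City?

Convert departure to UTC: 16:23 + 2:00 = 18:23 UTC on Jan 23.
Add 13 hours 32 minutes flight time → 07:55 UTC (Jan 24).
Oakridge City is UTC−7:00, so local arrival = 07:55 − 7:00 = 00:55 on Jan 24.
Layover = 08:15 − 00:55 = 7 hours 20 minutes.

7 hours 20 minutes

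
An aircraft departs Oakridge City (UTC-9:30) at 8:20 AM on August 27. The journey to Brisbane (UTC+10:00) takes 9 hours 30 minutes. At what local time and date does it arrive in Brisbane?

1:20 PM on August 28

Convert departure to UTC: 8:20 AM + 9:30 = 5:50 PM UTC on Aug 27.
Add 9 hours and 30 minutes travel time → 3:20 AM UTC (Aug 28).
Brisbane is UTC+10:00, so local arrival = 3:20 AM + 10:00 = 1:20 PM on Aug 28.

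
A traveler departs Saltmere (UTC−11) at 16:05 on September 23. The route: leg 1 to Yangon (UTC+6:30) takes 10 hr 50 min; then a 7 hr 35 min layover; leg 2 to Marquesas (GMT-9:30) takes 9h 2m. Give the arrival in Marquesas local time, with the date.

Convert departure to UTC: 16:05 + 11:00 = 03:05 UTC on Sep 24.
Add 10 hours 50 minutes leg 1 → 13:55 UTC.
Add 7 hours 35 minutes layover in Yangon → 21:30 UTC.
Add 9 hours 2 minutes leg 2 → 06:32 UTC (Sep 25).
Marquesas is UTC−9:30, so local arrival = 06:32 − 9:30 = 21:02 on Sep 24.

21:02 on September 24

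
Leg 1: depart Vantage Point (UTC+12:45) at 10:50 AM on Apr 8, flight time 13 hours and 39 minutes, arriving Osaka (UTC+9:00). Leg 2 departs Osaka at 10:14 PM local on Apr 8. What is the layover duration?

Convert departure to UTC: 10:50 AM − 12:45 = 10:05 PM UTC on Apr 7.
Add 13 hours 39 minutes flight time → 11:44 AM UTC (Apr 8).
Osaka is UTC+9:00, so local arrival = 11:44 AM + 9:00 = 8:44 PM on Apr 8.
Layover = 10:14 PM − 8:44 PM = 1 hour 30 minutes.

1 hour 30 minutes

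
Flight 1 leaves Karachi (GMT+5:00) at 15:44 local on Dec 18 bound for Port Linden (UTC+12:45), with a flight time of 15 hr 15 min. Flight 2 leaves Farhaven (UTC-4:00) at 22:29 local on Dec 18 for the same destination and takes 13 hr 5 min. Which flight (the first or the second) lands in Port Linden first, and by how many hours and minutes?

the first, by 13 hours 35 minutes

Flight 1 in UTC: 15:44 − 5:00 = 10:44 on Dec 18.
+15 hours and 15 minutes → arrive 01:59 UTC on Dec 19.
Flight 2 in UTC: 22:29 + 4:00 = 02:29 on Dec 19.
+13 hours and 5 minutes → arrive 15:34 UTC on Dec 19.
Flight 1 lands earlier by 13 hours 35 minutes.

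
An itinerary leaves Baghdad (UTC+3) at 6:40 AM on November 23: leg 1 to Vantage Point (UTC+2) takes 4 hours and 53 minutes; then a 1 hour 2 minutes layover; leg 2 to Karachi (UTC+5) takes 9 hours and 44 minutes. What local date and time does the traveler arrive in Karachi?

Convert departure to UTC: 6:40 AM − 3:00 = 3:40 AM UTC on Nov 23.
Add 4 hours 53 minutes leg 1 → 8:33 AM UTC.
Add 1 hour and 2 minutes layover in Vantage Point → 9:35 AM UTC.
Add 9 hours and 44 minutes leg 2 → 7:19 PM UTC.
Karachi is UTC+5:00, so local arrival = 7:19 PM + 5:00 = 12:19 AM on Nov 24.

12:19 AM on November 24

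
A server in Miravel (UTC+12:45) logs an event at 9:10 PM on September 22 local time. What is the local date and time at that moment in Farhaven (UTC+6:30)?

Farhaven is 6:15 behind Miravel.
Shift by the zone difference: 9:10 PM − 6:15 = 2:55 PM on Sep 22 in Farhaven.

2:55 PM on Sep 22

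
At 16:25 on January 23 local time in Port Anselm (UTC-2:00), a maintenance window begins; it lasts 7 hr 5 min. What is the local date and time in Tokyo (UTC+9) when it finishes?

Convert start to UTC: 16:25 + 2:00 = 18:25 UTC on Jan 23.
Add 7 hours 5 minutes duration → 01:30 UTC (Jan 24).
Tokyo is UTC+9:00, so local end time = 01:30 + 9:00 = 10:30 on Jan 24.

10:30 on January 24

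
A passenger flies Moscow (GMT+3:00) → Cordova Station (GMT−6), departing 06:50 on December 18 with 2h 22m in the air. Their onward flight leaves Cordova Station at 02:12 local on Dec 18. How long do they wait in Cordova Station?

2 hours

Convert departure to UTC: 06:50 − 3:00 = 03:50 UTC on Dec 18.
Add 2 hours and 22 minutes flight time → 06:12 UTC.
Cordova Station is UTC−6:00, so local arrival = 06:12 − 6:00 = 00:12 on Dec 18.
Layover = 02:12 − 00:12 = 2 hours.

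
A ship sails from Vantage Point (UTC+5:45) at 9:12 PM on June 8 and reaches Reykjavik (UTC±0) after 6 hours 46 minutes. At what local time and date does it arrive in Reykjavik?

10:13 PM on June 8

Convert departure to UTC: 9:12 PM − 5:45 = 3:27 PM UTC on Jun 8.
Add 6 hours 46 minutes travel time → 10:13 PM UTC.
Reykjavik is UTC+0, so local arrival is the same: 10:13 PM on Jun 8.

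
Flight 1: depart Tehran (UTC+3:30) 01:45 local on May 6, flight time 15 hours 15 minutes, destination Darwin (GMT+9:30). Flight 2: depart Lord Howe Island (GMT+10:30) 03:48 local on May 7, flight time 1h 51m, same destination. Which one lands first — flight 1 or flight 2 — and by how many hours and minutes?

the first, by 5 hours 39 minutes

Flight 1 in UTC: 01:45 − 3:30 = 22:15 on May 5.
+15 hours and 15 minutes → arrive 13:30 UTC on May 6.
Flight 2 in UTC: 03:48 − 10:30 = 17:18 on May 6.
+1 hour and 51 minutes → arrive 19:09 UTC on May 6.
Flight 1 lands earlier by 5 hours 39 minutes.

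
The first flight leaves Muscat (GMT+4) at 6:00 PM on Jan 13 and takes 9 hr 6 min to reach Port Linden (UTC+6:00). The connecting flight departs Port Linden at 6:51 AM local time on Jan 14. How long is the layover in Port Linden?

Convert departure to UTC: 6:00 PM − 4:00 = 2:00 PM UTC on Jan 13.
Add 9 hours and 6 minutes flight time → 11:06 PM UTC.
Port Linden is UTC+6:00, so local arrival = 11:06 PM + 6:00 = 5:06 AM on Jan 14.
Layover = 6:51 AM − 5:06 AM = 1 hour 45 minutes.

1 hour 45 minutes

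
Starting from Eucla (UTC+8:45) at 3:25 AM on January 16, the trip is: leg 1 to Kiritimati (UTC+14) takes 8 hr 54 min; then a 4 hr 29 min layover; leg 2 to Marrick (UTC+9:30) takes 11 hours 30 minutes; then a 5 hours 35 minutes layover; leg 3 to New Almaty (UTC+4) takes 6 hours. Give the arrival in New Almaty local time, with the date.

Convert departure to UTC: 3:25 AM − 8:45 = 6:40 PM UTC on Jan 15.
Add 8 hours 54 minutes leg 1 → 3:34 AM UTC (Jan 16).
Add 4 hours 29 minutes layover in Kiritimati → 8:03 AM UTC.
Add 11 hours and 30 minutes leg 2 → 7:33 PM UTC.
Add 5 hours 35 minutes layover in Marrick → 1:08 AM UTC (Jan 17).
Add 6 hours leg 3 → 7:08 AM UTC.
New Almaty is UTC+4:00, so local arrival = 7:08 AM + 4:00 = 11:08 AM on Jan 17.

11:08 AM on Jan 17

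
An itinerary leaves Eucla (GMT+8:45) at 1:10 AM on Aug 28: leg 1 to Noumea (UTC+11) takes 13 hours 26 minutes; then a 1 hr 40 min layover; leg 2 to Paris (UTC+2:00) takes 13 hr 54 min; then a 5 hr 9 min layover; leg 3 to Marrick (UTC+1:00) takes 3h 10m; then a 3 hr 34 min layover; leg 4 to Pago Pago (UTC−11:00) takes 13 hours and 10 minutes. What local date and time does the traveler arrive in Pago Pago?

Convert departure to UTC: 1:10 AM − 8:45 = 4:25 PM UTC on Aug 27.
Add 13 hours and 26 minutes leg 1 → 5:51 AM UTC (Aug 28).
Add 1 hour and 40 minutes layover in Noumea → 7:31 AM UTC.
Add 13 hours 54 minutes leg 2 → 9:25 PM UTC.
Add 5 hours and 9 minutes layover in Paris → 2:34 AM UTC (Aug 29).
Add 3 hours 10 minutes leg 3 → 5:44 AM UTC.
Add 3 hours 34 minutes layover in Marrick → 9:18 AM UTC.
Add 13 hours and 10 minutes leg 4 → 10:28 PM UTC.
Pago Pago is UTC−11:00, so local arrival = 10:28 PM − 11:00 = 11:28 AM on Aug 29.

11:28 AM on Aug 29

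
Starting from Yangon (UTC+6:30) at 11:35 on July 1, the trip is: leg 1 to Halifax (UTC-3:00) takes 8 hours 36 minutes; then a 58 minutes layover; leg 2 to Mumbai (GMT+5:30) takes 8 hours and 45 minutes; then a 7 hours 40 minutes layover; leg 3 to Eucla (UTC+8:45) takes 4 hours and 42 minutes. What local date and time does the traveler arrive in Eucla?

Convert departure to UTC: 11:35 − 6:30 = 05:05 UTC on Jul 1.
Add 8 hours 36 minutes leg 1 → 13:41 UTC.
Add 58 minutes layover in Halifax → 14:39 UTC.
Add 8 hours and 45 minutes leg 2 → 23:24 UTC.
Add 7 hours and 40 minutes layover in Mumbai → 07:04 UTC (Jul 2).
Add 4 hours and 42 minutes leg 3 → 11:46 UTC.
Eucla is UTC+8:45, so local arrival = 11:46 + 8:45 = 20:31 on Jul 2.

20:31 on Jul 2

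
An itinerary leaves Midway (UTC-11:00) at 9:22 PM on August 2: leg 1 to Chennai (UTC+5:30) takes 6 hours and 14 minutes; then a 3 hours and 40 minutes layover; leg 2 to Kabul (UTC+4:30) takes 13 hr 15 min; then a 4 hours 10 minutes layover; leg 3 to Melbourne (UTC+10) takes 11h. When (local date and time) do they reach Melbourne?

8:41 AM on August 5

Convert departure to UTC: 9:22 PM + 11:00 = 8:22 AM UTC on Aug 3.
Add 6 hours 14 minutes leg 1 → 2:36 PM UTC.
Add 3 hours and 40 minutes layover in Chennai → 6:16 PM UTC.
Add 13 hours 15 minutes leg 2 → 7:31 AM UTC (Aug 4).
Add 4 hours 10 minutes layover in Kabul → 11:41 AM UTC.
Add 11 hours leg 3 → 10:41 PM UTC.
Melbourne is UTC+10:00, so local arrival = 10:41 PM + 10:00 = 8:41 AM on Aug 5.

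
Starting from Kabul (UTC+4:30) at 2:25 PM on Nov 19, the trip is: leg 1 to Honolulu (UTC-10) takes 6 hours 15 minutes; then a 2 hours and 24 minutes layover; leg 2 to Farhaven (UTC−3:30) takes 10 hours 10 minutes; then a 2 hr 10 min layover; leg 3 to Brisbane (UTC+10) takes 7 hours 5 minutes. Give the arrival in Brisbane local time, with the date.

11:59 PM on November 20

Convert departure to UTC: 2:25 PM − 4:30 = 9:55 AM UTC on Nov 19.
Add 6 hours 15 minutes leg 1 → 4:10 PM UTC.
Add 2 hours and 24 minutes layover in Honolulu → 6:34 PM UTC.
Add 10 hours and 10 minutes leg 2 → 4:44 AM UTC (Nov 20).
Add 2 hours 10 minutes layover in Farhaven → 6:54 AM UTC.
Add 7 hours 5 minutes leg 3 → 1:59 PM UTC.
Brisbane is UTC+10:00, so local arrival = 1:59 PM + 10:00 = 11:59 PM on Nov 20.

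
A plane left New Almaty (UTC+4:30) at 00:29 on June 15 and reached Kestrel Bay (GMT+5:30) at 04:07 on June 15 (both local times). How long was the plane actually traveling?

Departure in UTC: 00:29 − 4:30 = 19:59 on Jun 14.
Arrival in UTC: 04:07 − 5:30 = 22:37 on Jun 14.
Elapsed = 22:37 − 19:59 = 2 hours 38 minutes.

2 hours 38 minutes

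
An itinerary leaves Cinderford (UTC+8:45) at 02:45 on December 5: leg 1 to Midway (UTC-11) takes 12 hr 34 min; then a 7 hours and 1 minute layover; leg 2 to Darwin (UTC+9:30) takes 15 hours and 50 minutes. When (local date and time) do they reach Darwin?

14:55 on December 6

Convert departure to UTC: 02:45 − 8:45 = 18:00 UTC on Dec 4.
Add 12 hours 34 minutes leg 1 → 06:34 UTC (Dec 5).
Add 7 hours 1 minute layover in Midway → 13:35 UTC.
Add 15 hours and 50 minutes leg 2 → 05:25 UTC (Dec 6).
Darwin is UTC+9:30, so local arrival = 05:25 + 9:30 = 14:55 on Dec 6.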